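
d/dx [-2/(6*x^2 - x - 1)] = 2*(12*x - 1)/(-6*x^2 + x + 1)^2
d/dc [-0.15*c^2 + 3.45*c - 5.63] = 3.45 - 0.3*c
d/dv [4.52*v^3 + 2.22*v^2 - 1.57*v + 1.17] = 13.56*v^2 + 4.44*v - 1.57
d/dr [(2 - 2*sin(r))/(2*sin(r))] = -cos(r)/sin(r)^2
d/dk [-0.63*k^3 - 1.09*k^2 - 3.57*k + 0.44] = -1.89*k^2 - 2.18*k - 3.57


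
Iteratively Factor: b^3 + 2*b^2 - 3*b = (b - 1)*(b^2 + 3*b) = b*(b - 1)*(b + 3)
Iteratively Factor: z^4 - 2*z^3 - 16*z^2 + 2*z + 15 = (z + 1)*(z^3 - 3*z^2 - 13*z + 15) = (z + 1)*(z + 3)*(z^2 - 6*z + 5) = (z - 5)*(z + 1)*(z + 3)*(z - 1)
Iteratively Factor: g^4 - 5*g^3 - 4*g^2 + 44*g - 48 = (g - 4)*(g^3 - g^2 - 8*g + 12) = (g - 4)*(g + 3)*(g^2 - 4*g + 4) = (g - 4)*(g - 2)*(g + 3)*(g - 2)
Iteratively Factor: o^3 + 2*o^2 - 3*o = (o)*(o^2 + 2*o - 3) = o*(o - 1)*(o + 3)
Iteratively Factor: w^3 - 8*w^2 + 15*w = (w - 3)*(w^2 - 5*w) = (w - 5)*(w - 3)*(w)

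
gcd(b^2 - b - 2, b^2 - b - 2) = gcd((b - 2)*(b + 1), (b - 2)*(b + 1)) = b^2 - b - 2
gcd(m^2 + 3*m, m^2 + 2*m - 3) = m + 3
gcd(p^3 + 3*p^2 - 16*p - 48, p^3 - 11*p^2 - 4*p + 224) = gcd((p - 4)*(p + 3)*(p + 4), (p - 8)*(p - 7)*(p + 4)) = p + 4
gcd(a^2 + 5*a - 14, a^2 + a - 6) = a - 2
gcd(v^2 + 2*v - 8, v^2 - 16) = v + 4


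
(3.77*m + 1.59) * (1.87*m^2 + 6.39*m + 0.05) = 7.0499*m^3 + 27.0636*m^2 + 10.3486*m + 0.0795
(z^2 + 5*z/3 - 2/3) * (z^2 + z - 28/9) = z^4 + 8*z^3/3 - 19*z^2/9 - 158*z/27 + 56/27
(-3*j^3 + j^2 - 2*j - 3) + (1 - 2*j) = -3*j^3 + j^2 - 4*j - 2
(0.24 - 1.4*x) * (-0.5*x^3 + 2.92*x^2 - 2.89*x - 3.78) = 0.7*x^4 - 4.208*x^3 + 4.7468*x^2 + 4.5984*x - 0.9072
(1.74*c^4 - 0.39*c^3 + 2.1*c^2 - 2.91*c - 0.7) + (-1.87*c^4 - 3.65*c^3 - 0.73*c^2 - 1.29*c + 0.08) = -0.13*c^4 - 4.04*c^3 + 1.37*c^2 - 4.2*c - 0.62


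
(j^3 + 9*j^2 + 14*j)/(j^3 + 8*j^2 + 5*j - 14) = j/(j - 1)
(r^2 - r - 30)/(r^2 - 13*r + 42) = (r + 5)/(r - 7)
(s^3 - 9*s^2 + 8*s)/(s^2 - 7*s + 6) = s*(s - 8)/(s - 6)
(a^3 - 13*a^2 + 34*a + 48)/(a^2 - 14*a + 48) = a + 1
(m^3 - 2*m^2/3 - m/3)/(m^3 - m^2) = (m + 1/3)/m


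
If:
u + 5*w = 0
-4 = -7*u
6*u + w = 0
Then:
No Solution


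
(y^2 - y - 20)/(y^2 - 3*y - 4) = (-y^2 + y + 20)/(-y^2 + 3*y + 4)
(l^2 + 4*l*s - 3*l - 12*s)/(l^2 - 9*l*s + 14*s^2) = (l^2 + 4*l*s - 3*l - 12*s)/(l^2 - 9*l*s + 14*s^2)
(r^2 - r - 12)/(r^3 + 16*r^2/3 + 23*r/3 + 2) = 3*(r - 4)/(3*r^2 + 7*r + 2)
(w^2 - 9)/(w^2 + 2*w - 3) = (w - 3)/(w - 1)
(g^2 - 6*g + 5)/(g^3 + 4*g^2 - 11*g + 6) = (g - 5)/(g^2 + 5*g - 6)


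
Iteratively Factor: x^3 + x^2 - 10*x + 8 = (x - 1)*(x^2 + 2*x - 8) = (x - 1)*(x + 4)*(x - 2)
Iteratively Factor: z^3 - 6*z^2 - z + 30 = (z + 2)*(z^2 - 8*z + 15) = (z - 3)*(z + 2)*(z - 5)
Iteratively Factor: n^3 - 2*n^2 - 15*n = (n - 5)*(n^2 + 3*n) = n*(n - 5)*(n + 3)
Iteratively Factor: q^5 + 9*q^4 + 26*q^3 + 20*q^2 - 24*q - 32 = (q + 4)*(q^4 + 5*q^3 + 6*q^2 - 4*q - 8) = (q + 2)*(q + 4)*(q^3 + 3*q^2 - 4) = (q - 1)*(q + 2)*(q + 4)*(q^2 + 4*q + 4) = (q - 1)*(q + 2)^2*(q + 4)*(q + 2)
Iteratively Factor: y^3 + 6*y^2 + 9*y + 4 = (y + 1)*(y^2 + 5*y + 4) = (y + 1)*(y + 4)*(y + 1)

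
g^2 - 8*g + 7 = (g - 7)*(g - 1)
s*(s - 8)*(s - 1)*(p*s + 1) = p*s^4 - 9*p*s^3 + 8*p*s^2 + s^3 - 9*s^2 + 8*s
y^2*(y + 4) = y^3 + 4*y^2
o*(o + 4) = o^2 + 4*o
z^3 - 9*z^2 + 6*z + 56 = (z - 7)*(z - 4)*(z + 2)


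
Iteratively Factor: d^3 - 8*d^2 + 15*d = (d - 5)*(d^2 - 3*d) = (d - 5)*(d - 3)*(d)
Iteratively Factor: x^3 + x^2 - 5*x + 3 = (x - 1)*(x^2 + 2*x - 3) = (x - 1)*(x + 3)*(x - 1)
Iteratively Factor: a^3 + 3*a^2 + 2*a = (a + 2)*(a^2 + a) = (a + 1)*(a + 2)*(a)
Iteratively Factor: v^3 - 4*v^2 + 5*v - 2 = (v - 1)*(v^2 - 3*v + 2) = (v - 2)*(v - 1)*(v - 1)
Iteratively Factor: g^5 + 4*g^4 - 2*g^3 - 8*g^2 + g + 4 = (g - 1)*(g^4 + 5*g^3 + 3*g^2 - 5*g - 4) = (g - 1)*(g + 4)*(g^3 + g^2 - g - 1) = (g - 1)*(g + 1)*(g + 4)*(g^2 - 1) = (g - 1)^2*(g + 1)*(g + 4)*(g + 1)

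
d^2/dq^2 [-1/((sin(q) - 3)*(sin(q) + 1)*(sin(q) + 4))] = (9*sin(q)^5 + 13*sin(q)^4 - 31*sin(q)^3 + 41*sin(q)^2 + 218*sin(q) - 290)/((sin(q) - 3)^3*(sin(q) + 1)^2*(sin(q) + 4)^3)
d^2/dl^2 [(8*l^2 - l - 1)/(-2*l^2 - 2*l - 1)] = 4*(18*l^3 + 30*l^2 + 3*l - 4)/(8*l^6 + 24*l^5 + 36*l^4 + 32*l^3 + 18*l^2 + 6*l + 1)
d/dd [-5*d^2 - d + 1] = -10*d - 1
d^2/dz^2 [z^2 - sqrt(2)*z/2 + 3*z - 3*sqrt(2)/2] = 2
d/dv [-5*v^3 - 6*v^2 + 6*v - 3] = -15*v^2 - 12*v + 6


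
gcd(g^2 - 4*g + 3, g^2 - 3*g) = g - 3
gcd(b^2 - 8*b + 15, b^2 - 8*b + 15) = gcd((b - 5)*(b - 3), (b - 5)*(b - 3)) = b^2 - 8*b + 15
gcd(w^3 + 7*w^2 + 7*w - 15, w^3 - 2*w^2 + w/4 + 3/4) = w - 1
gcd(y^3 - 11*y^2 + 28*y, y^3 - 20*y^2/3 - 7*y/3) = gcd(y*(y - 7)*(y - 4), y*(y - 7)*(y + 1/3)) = y^2 - 7*y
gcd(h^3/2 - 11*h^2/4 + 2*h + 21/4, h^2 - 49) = 1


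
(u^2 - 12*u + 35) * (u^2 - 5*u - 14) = u^4 - 17*u^3 + 81*u^2 - 7*u - 490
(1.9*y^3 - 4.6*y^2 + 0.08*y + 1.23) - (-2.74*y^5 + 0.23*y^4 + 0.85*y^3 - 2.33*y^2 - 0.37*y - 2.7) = 2.74*y^5 - 0.23*y^4 + 1.05*y^3 - 2.27*y^2 + 0.45*y + 3.93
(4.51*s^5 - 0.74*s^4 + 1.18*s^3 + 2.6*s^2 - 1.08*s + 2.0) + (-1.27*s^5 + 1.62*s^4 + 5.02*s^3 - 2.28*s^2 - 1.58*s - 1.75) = 3.24*s^5 + 0.88*s^4 + 6.2*s^3 + 0.32*s^2 - 2.66*s + 0.25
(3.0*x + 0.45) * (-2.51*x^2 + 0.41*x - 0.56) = -7.53*x^3 + 0.1005*x^2 - 1.4955*x - 0.252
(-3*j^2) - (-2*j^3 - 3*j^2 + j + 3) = 2*j^3 - j - 3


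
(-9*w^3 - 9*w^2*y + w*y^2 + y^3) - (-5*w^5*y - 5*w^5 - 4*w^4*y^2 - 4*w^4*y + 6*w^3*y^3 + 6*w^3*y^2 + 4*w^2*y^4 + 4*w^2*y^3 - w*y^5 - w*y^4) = 5*w^5*y + 5*w^5 + 4*w^4*y^2 + 4*w^4*y - 6*w^3*y^3 - 6*w^3*y^2 - 9*w^3 - 4*w^2*y^4 - 4*w^2*y^3 - 9*w^2*y + w*y^5 + w*y^4 + w*y^2 + y^3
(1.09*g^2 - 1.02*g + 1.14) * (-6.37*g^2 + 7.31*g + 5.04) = -6.9433*g^4 + 14.4653*g^3 - 9.2244*g^2 + 3.1926*g + 5.7456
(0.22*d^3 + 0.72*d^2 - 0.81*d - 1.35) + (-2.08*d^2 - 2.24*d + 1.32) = 0.22*d^3 - 1.36*d^2 - 3.05*d - 0.03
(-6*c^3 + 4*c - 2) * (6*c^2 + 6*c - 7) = -36*c^5 - 36*c^4 + 66*c^3 + 12*c^2 - 40*c + 14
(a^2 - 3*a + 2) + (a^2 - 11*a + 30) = 2*a^2 - 14*a + 32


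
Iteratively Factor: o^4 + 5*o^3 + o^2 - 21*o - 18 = (o + 3)*(o^3 + 2*o^2 - 5*o - 6) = (o + 3)^2*(o^2 - o - 2) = (o - 2)*(o + 3)^2*(o + 1)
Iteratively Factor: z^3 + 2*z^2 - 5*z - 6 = (z + 3)*(z^2 - z - 2) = (z - 2)*(z + 3)*(z + 1)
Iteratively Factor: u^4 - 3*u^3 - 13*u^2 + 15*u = (u - 5)*(u^3 + 2*u^2 - 3*u) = (u - 5)*(u + 3)*(u^2 - u) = (u - 5)*(u - 1)*(u + 3)*(u)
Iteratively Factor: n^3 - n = (n + 1)*(n^2 - n) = (n - 1)*(n + 1)*(n)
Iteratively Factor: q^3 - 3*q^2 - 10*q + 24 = (q + 3)*(q^2 - 6*q + 8) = (q - 4)*(q + 3)*(q - 2)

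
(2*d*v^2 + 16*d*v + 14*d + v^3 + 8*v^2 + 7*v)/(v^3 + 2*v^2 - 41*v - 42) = (2*d + v)/(v - 6)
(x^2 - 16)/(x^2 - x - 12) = (x + 4)/(x + 3)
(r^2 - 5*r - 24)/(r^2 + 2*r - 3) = (r - 8)/(r - 1)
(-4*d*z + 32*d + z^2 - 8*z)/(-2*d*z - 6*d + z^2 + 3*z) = (4*d*z - 32*d - z^2 + 8*z)/(2*d*z + 6*d - z^2 - 3*z)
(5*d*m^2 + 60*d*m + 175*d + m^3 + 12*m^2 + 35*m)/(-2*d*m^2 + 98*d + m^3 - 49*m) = (-5*d*m - 25*d - m^2 - 5*m)/(2*d*m - 14*d - m^2 + 7*m)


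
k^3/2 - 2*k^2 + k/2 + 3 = (k/2 + 1/2)*(k - 3)*(k - 2)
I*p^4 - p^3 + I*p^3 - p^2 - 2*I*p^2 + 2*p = p*(p + 2)*(p + I)*(I*p - I)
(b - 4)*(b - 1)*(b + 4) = b^3 - b^2 - 16*b + 16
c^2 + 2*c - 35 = (c - 5)*(c + 7)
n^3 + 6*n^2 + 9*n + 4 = (n + 1)^2*(n + 4)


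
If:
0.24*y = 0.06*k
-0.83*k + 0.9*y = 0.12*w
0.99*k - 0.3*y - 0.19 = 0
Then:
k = 0.21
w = -1.05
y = 0.05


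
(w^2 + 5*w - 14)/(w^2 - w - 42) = (-w^2 - 5*w + 14)/(-w^2 + w + 42)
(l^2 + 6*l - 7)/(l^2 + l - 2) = (l + 7)/(l + 2)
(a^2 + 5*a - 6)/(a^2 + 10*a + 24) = (a - 1)/(a + 4)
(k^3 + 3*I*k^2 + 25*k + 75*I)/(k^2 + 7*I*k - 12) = (k^2 + 25)/(k + 4*I)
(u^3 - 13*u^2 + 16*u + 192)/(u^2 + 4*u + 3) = (u^2 - 16*u + 64)/(u + 1)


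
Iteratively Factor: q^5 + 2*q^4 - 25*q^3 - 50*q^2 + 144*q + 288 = (q - 4)*(q^4 + 6*q^3 - q^2 - 54*q - 72) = (q - 4)*(q + 2)*(q^3 + 4*q^2 - 9*q - 36) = (q - 4)*(q + 2)*(q + 4)*(q^2 - 9) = (q - 4)*(q - 3)*(q + 2)*(q + 4)*(q + 3)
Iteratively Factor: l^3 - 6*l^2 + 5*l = (l - 5)*(l^2 - l) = (l - 5)*(l - 1)*(l)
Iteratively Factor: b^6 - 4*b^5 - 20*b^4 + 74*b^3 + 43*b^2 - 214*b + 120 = (b - 3)*(b^5 - b^4 - 23*b^3 + 5*b^2 + 58*b - 40) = (b - 3)*(b + 2)*(b^4 - 3*b^3 - 17*b^2 + 39*b - 20) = (b - 3)*(b - 1)*(b + 2)*(b^3 - 2*b^2 - 19*b + 20) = (b - 3)*(b - 1)^2*(b + 2)*(b^2 - b - 20) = (b - 5)*(b - 3)*(b - 1)^2*(b + 2)*(b + 4)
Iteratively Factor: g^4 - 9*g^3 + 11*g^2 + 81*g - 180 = (g - 3)*(g^3 - 6*g^2 - 7*g + 60) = (g - 5)*(g - 3)*(g^2 - g - 12) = (g - 5)*(g - 3)*(g + 3)*(g - 4)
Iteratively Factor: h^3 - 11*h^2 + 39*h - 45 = (h - 3)*(h^2 - 8*h + 15) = (h - 5)*(h - 3)*(h - 3)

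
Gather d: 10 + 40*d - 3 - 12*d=28*d + 7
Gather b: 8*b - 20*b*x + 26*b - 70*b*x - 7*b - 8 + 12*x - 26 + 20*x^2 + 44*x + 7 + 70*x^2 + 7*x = b*(27 - 90*x) + 90*x^2 + 63*x - 27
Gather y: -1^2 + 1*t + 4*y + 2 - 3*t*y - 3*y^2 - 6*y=t - 3*y^2 + y*(-3*t - 2) + 1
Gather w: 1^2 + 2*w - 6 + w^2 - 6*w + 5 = w^2 - 4*w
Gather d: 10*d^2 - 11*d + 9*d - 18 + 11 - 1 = 10*d^2 - 2*d - 8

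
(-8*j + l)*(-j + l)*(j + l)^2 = 8*j^4 + 7*j^3*l - 9*j^2*l^2 - 7*j*l^3 + l^4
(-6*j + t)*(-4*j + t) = 24*j^2 - 10*j*t + t^2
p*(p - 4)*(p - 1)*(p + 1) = p^4 - 4*p^3 - p^2 + 4*p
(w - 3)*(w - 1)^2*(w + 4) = w^4 - w^3 - 13*w^2 + 25*w - 12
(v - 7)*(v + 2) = v^2 - 5*v - 14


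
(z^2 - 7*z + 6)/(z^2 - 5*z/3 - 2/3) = 3*(-z^2 + 7*z - 6)/(-3*z^2 + 5*z + 2)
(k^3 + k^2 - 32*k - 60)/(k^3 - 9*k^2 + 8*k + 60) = (k + 5)/(k - 5)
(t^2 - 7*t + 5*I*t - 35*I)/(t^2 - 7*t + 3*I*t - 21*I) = (t + 5*I)/(t + 3*I)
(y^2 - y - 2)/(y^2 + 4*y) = (y^2 - y - 2)/(y*(y + 4))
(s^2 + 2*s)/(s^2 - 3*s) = (s + 2)/(s - 3)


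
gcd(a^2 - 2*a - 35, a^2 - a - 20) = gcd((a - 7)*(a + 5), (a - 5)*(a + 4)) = 1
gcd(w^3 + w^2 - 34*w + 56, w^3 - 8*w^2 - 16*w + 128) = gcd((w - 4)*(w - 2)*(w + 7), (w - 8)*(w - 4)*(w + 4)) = w - 4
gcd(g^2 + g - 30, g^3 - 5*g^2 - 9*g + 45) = g - 5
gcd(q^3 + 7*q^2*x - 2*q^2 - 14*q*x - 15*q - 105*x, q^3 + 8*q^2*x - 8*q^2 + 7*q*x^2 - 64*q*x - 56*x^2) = q + 7*x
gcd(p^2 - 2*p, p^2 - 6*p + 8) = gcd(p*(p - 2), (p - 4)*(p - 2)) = p - 2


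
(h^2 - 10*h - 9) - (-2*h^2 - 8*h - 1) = 3*h^2 - 2*h - 8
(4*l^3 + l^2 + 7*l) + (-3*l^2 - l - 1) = 4*l^3 - 2*l^2 + 6*l - 1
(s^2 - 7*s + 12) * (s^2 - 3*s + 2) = s^4 - 10*s^3 + 35*s^2 - 50*s + 24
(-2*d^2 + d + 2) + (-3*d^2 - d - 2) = -5*d^2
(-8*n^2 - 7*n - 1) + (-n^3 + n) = -n^3 - 8*n^2 - 6*n - 1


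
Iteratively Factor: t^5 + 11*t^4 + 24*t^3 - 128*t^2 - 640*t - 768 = (t + 4)*(t^4 + 7*t^3 - 4*t^2 - 112*t - 192) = (t + 4)^2*(t^3 + 3*t^2 - 16*t - 48) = (t - 4)*(t + 4)^2*(t^2 + 7*t + 12) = (t - 4)*(t + 3)*(t + 4)^2*(t + 4)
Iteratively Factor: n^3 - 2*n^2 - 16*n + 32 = (n - 2)*(n^2 - 16) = (n - 2)*(n + 4)*(n - 4)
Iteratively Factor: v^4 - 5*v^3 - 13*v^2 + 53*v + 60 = (v + 1)*(v^3 - 6*v^2 - 7*v + 60) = (v + 1)*(v + 3)*(v^2 - 9*v + 20) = (v - 5)*(v + 1)*(v + 3)*(v - 4)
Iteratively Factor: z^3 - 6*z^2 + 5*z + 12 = (z - 3)*(z^2 - 3*z - 4) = (z - 3)*(z + 1)*(z - 4)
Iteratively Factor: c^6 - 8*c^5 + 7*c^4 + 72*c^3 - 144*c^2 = (c + 3)*(c^5 - 11*c^4 + 40*c^3 - 48*c^2) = c*(c + 3)*(c^4 - 11*c^3 + 40*c^2 - 48*c) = c*(c - 3)*(c + 3)*(c^3 - 8*c^2 + 16*c) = c*(c - 4)*(c - 3)*(c + 3)*(c^2 - 4*c) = c*(c - 4)^2*(c - 3)*(c + 3)*(c)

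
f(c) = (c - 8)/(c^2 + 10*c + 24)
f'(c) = (-2*c - 10)*(c - 8)/(c^2 + 10*c + 24)^2 + 1/(c^2 + 10*c + 24) = (c^2 + 10*c - 2*(c - 8)*(c + 5) + 24)/(c^2 + 10*c + 24)^2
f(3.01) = -0.08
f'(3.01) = 0.04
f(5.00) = -0.03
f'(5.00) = 0.02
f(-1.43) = -0.80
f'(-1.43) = 0.57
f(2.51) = -0.10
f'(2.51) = 0.04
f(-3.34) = -6.46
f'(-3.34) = 12.78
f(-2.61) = -2.25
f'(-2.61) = 2.50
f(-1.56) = -0.88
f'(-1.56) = 0.65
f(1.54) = -0.15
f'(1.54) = 0.07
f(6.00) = -0.02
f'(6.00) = 0.01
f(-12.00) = -0.42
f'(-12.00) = -0.10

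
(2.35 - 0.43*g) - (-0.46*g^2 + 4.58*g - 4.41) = 0.46*g^2 - 5.01*g + 6.76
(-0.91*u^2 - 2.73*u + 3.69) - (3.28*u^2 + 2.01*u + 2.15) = -4.19*u^2 - 4.74*u + 1.54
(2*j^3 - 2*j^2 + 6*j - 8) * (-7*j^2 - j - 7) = -14*j^5 + 12*j^4 - 54*j^3 + 64*j^2 - 34*j + 56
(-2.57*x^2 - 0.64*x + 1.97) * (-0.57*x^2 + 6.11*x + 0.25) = 1.4649*x^4 - 15.3379*x^3 - 5.6758*x^2 + 11.8767*x + 0.4925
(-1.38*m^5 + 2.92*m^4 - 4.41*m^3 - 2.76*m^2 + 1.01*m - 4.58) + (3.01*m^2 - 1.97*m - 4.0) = -1.38*m^5 + 2.92*m^4 - 4.41*m^3 + 0.25*m^2 - 0.96*m - 8.58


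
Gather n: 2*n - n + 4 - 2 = n + 2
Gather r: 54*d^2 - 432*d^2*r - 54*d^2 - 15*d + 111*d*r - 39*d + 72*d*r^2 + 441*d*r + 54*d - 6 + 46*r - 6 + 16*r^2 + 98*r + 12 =r^2*(72*d + 16) + r*(-432*d^2 + 552*d + 144)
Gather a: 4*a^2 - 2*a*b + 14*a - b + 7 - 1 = 4*a^2 + a*(14 - 2*b) - b + 6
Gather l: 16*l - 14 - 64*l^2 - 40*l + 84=-64*l^2 - 24*l + 70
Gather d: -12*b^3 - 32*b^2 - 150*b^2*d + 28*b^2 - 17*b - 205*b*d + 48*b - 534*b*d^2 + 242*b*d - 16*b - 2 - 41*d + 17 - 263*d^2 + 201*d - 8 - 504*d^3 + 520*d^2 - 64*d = -12*b^3 - 4*b^2 + 15*b - 504*d^3 + d^2*(257 - 534*b) + d*(-150*b^2 + 37*b + 96) + 7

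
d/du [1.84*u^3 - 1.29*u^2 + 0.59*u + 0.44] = 5.52*u^2 - 2.58*u + 0.59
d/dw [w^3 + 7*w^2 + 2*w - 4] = 3*w^2 + 14*w + 2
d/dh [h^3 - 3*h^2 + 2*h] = 3*h^2 - 6*h + 2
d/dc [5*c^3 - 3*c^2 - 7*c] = 15*c^2 - 6*c - 7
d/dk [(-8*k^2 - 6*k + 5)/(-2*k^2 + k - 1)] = (-20*k^2 + 36*k + 1)/(4*k^4 - 4*k^3 + 5*k^2 - 2*k + 1)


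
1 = 1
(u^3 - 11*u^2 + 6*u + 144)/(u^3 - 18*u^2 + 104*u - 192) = (u + 3)/(u - 4)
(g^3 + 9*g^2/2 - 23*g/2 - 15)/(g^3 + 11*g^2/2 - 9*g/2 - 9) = (2*g - 5)/(2*g - 3)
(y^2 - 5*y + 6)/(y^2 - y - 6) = (y - 2)/(y + 2)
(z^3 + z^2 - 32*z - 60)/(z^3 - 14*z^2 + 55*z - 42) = (z^2 + 7*z + 10)/(z^2 - 8*z + 7)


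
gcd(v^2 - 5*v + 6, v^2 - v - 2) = v - 2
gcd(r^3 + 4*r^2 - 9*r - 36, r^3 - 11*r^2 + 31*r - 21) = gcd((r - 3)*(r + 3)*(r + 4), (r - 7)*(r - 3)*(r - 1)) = r - 3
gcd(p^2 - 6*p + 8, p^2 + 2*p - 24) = p - 4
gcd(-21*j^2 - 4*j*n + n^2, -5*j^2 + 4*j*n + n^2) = 1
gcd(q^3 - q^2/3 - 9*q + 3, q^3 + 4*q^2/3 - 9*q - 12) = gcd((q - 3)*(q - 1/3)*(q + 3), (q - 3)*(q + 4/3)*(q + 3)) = q^2 - 9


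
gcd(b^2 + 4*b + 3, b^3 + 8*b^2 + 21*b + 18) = b + 3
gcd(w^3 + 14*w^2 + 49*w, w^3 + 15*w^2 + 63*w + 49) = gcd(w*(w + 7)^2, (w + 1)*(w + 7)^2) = w^2 + 14*w + 49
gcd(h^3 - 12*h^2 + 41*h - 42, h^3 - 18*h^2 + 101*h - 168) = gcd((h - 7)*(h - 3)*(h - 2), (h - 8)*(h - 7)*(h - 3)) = h^2 - 10*h + 21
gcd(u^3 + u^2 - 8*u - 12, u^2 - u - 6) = u^2 - u - 6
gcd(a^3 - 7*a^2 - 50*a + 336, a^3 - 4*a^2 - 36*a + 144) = a - 6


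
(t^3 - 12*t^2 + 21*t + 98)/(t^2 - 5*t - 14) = t - 7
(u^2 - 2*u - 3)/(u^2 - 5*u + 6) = (u + 1)/(u - 2)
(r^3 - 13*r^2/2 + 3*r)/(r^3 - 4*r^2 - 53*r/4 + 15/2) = 2*r/(2*r + 5)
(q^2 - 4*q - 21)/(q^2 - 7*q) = (q + 3)/q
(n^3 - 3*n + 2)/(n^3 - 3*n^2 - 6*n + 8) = (n - 1)/(n - 4)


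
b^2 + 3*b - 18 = (b - 3)*(b + 6)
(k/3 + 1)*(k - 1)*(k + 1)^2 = k^4/3 + 4*k^3/3 + 2*k^2/3 - 4*k/3 - 1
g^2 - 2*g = g*(g - 2)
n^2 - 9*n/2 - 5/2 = (n - 5)*(n + 1/2)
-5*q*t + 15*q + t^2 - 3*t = (-5*q + t)*(t - 3)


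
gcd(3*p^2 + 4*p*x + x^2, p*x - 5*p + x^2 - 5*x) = p + x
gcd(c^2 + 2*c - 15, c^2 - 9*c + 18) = c - 3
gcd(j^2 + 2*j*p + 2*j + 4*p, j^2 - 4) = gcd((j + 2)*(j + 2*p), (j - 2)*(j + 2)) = j + 2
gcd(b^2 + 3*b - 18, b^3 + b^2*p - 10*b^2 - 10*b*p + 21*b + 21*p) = b - 3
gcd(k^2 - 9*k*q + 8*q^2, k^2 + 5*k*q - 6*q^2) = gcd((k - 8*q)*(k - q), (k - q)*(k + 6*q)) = -k + q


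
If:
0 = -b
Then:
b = 0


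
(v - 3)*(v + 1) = v^2 - 2*v - 3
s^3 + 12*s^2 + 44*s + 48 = (s + 2)*(s + 4)*(s + 6)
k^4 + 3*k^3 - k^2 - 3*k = k*(k - 1)*(k + 1)*(k + 3)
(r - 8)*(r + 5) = r^2 - 3*r - 40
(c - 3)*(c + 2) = c^2 - c - 6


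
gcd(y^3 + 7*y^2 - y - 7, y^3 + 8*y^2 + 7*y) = y^2 + 8*y + 7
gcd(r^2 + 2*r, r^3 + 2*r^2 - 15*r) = r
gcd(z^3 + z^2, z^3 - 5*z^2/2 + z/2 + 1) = 1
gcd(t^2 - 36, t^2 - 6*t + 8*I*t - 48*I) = t - 6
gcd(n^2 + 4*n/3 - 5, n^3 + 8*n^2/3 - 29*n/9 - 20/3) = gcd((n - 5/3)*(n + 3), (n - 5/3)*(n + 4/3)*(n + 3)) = n^2 + 4*n/3 - 5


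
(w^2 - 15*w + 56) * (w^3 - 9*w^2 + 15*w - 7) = w^5 - 24*w^4 + 206*w^3 - 736*w^2 + 945*w - 392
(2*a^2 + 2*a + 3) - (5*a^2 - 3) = -3*a^2 + 2*a + 6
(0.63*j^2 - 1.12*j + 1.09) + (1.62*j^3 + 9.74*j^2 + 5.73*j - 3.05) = 1.62*j^3 + 10.37*j^2 + 4.61*j - 1.96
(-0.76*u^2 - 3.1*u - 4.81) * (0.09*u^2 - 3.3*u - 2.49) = -0.0684*u^4 + 2.229*u^3 + 11.6895*u^2 + 23.592*u + 11.9769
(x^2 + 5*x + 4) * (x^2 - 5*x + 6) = x^4 - 15*x^2 + 10*x + 24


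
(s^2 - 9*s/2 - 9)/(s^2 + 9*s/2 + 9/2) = (s - 6)/(s + 3)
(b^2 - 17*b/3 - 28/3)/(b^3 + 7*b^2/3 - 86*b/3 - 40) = (b - 7)/(b^2 + b - 30)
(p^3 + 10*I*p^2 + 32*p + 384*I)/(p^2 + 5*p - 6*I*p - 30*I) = (p^2 + 16*I*p - 64)/(p + 5)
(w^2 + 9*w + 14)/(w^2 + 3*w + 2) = (w + 7)/(w + 1)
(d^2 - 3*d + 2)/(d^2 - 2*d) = (d - 1)/d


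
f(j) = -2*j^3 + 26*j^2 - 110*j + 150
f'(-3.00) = -320.00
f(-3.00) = 768.00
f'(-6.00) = -638.00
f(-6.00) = 2178.00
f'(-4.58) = -474.02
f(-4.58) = 1391.33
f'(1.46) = -46.87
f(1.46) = 38.60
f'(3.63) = -0.30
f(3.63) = -2.36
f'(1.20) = -56.24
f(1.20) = 51.98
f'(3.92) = 1.64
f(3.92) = -2.15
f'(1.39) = -49.31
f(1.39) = 41.96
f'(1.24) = -54.75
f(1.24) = 49.76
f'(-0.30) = -126.14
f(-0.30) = 185.39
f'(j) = -6*j^2 + 52*j - 110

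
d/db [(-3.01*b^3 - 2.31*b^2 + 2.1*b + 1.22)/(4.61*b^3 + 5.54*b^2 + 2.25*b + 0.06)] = (-6.02629999999999*b^4 - 32.907*b^3 - 34.2459*b^2 - 13.7948*b - 2.619)/(21.2521*b^6 + 51.0788*b^5 + 51.4366*b^4 + 25.4832*b^3 + 5.7273*b^2 + 0.27*b + 0.0036)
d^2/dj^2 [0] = 0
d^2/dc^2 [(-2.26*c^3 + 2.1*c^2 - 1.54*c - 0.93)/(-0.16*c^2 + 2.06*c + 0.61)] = (-5.55111512312578e-17*c^5 + 1.77635683940025e-15*c^4 + 18.316752*c^3 + 15.952584*c^2 + 4.108332*c + 2.641484)/(0.004096*c^6 - 0.158208*c^5 + 1.99008*c^4 - 7.53548*c^3 - 7.58718*c^2 - 2.299578*c - 0.226981)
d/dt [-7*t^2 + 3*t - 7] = 3 - 14*t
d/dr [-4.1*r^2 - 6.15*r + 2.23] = -8.2*r - 6.15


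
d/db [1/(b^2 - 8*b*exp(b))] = 2*(4*b*exp(b) - b + 4*exp(b))/(b^2*(b - 8*exp(b))^2)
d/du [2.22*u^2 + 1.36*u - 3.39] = 4.44*u + 1.36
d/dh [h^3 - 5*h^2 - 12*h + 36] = 3*h^2 - 10*h - 12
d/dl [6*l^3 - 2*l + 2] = 18*l^2 - 2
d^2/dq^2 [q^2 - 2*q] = 2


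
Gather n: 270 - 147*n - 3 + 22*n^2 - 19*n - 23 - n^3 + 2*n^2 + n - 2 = -n^3 + 24*n^2 - 165*n + 242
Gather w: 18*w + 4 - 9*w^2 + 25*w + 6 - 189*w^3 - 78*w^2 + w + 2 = -189*w^3 - 87*w^2 + 44*w + 12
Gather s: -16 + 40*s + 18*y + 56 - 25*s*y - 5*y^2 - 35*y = s*(40 - 25*y) - 5*y^2 - 17*y + 40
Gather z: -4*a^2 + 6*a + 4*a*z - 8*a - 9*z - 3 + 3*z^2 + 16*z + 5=-4*a^2 - 2*a + 3*z^2 + z*(4*a + 7) + 2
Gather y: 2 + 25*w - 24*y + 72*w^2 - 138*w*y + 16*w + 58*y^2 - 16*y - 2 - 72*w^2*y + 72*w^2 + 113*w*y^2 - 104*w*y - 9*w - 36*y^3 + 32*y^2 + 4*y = 144*w^2 + 32*w - 36*y^3 + y^2*(113*w + 90) + y*(-72*w^2 - 242*w - 36)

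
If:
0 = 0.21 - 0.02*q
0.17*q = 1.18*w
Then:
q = 10.50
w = 1.51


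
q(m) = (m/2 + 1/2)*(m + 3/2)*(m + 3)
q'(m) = (m/2 + 1/2)*(m + 3/2) + (m/2 + 1/2)*(m + 3) + (m + 3/2)*(m + 3)/2 = 3*m^2/2 + 11*m/2 + 9/2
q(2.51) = 38.78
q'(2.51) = 27.76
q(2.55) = 39.90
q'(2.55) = 28.28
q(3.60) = 77.42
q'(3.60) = 43.74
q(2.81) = 47.70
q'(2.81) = 31.80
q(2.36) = 34.76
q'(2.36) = 25.83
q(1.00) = 10.00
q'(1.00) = 11.50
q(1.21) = 12.61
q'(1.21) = 13.35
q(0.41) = 4.59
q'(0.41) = 7.01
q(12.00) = 1316.25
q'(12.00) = 286.50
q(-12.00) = -519.75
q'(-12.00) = 154.50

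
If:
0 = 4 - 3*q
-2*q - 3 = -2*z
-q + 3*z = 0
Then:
No Solution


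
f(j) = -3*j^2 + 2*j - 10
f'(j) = 2 - 6*j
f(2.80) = -27.92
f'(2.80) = -14.80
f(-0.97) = -14.76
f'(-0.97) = 7.82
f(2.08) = -18.82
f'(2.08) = -10.48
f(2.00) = -18.00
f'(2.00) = -10.00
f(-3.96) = -64.96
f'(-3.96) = 25.76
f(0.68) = -10.03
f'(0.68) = -2.08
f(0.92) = -10.70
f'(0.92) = -3.52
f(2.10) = -19.03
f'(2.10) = -10.60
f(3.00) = -31.00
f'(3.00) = -16.00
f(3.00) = -31.00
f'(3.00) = -16.00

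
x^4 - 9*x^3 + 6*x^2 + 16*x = x*(x - 8)*(x - 2)*(x + 1)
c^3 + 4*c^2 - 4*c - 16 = (c - 2)*(c + 2)*(c + 4)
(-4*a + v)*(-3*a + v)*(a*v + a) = 12*a^3*v + 12*a^3 - 7*a^2*v^2 - 7*a^2*v + a*v^3 + a*v^2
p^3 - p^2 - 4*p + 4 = (p - 2)*(p - 1)*(p + 2)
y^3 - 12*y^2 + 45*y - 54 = (y - 6)*(y - 3)^2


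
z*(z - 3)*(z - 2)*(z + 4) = z^4 - z^3 - 14*z^2 + 24*z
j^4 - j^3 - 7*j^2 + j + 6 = (j - 3)*(j - 1)*(j + 1)*(j + 2)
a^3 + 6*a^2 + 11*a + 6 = (a + 1)*(a + 2)*(a + 3)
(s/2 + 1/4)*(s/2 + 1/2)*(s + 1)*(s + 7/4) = s^4/4 + 17*s^3/16 + 51*s^2/32 + s + 7/32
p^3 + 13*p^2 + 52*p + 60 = (p + 2)*(p + 5)*(p + 6)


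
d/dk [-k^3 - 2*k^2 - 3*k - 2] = -3*k^2 - 4*k - 3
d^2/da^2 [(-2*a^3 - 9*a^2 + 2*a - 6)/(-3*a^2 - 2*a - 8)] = 4*(-56*a^3 - 195*a^2 + 318*a + 244)/(27*a^6 + 54*a^5 + 252*a^4 + 296*a^3 + 672*a^2 + 384*a + 512)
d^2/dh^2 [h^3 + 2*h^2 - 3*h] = 6*h + 4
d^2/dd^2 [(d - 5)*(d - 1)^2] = 6*d - 14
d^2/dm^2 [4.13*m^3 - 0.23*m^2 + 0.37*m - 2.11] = 24.78*m - 0.46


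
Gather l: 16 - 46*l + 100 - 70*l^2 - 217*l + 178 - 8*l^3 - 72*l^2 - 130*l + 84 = -8*l^3 - 142*l^2 - 393*l + 378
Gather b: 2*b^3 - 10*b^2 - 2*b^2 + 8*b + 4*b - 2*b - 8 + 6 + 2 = 2*b^3 - 12*b^2 + 10*b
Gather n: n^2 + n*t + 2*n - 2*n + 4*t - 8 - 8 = n^2 + n*t + 4*t - 16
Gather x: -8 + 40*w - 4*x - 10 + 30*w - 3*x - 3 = 70*w - 7*x - 21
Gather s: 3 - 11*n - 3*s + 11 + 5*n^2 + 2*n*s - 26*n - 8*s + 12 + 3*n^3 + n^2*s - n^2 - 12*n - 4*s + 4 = 3*n^3 + 4*n^2 - 49*n + s*(n^2 + 2*n - 15) + 30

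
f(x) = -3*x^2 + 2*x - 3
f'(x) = 2 - 6*x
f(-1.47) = -12.42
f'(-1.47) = 10.82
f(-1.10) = -8.83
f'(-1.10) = 8.60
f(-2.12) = -20.72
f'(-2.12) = 14.72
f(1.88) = -9.84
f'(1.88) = -9.28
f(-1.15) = -9.27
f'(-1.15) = 8.90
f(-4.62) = -76.27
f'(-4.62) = 29.72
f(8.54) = -204.71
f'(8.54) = -49.24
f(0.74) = -3.16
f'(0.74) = -2.44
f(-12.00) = -459.00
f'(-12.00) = 74.00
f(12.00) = -411.00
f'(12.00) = -70.00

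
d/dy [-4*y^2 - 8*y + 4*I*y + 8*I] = -8*y - 8 + 4*I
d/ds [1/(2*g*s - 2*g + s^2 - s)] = (-2*g - 2*s + 1)/(2*g*s - 2*g + s^2 - s)^2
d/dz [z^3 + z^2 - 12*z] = 3*z^2 + 2*z - 12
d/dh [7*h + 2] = 7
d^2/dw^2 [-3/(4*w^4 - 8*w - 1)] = 48*(3*w^2*(-4*w^4 + 8*w + 1) + 8*(2*w^3 - 1)^2)/(-4*w^4 + 8*w + 1)^3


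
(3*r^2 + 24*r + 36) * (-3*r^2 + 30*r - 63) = -9*r^4 + 18*r^3 + 423*r^2 - 432*r - 2268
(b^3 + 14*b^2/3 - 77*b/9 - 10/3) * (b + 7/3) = b^4 + 7*b^3 + 7*b^2/3 - 629*b/27 - 70/9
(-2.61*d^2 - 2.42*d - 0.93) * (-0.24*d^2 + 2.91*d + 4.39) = 0.6264*d^4 - 7.0143*d^3 - 18.2769*d^2 - 13.3301*d - 4.0827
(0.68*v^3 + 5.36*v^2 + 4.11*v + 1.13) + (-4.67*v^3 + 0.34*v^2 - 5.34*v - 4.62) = -3.99*v^3 + 5.7*v^2 - 1.23*v - 3.49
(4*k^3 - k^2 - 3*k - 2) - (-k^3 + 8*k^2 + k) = 5*k^3 - 9*k^2 - 4*k - 2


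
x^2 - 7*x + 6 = (x - 6)*(x - 1)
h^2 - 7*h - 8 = (h - 8)*(h + 1)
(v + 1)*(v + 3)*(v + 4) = v^3 + 8*v^2 + 19*v + 12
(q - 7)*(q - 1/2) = q^2 - 15*q/2 + 7/2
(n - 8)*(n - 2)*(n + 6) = n^3 - 4*n^2 - 44*n + 96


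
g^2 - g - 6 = (g - 3)*(g + 2)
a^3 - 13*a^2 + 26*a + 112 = (a - 8)*(a - 7)*(a + 2)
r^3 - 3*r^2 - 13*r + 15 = (r - 5)*(r - 1)*(r + 3)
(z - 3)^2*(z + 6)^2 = z^4 + 6*z^3 - 27*z^2 - 108*z + 324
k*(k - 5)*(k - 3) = k^3 - 8*k^2 + 15*k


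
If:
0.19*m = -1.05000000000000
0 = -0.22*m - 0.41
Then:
No Solution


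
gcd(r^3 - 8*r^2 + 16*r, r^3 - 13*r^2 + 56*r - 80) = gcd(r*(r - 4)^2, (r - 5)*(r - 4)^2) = r^2 - 8*r + 16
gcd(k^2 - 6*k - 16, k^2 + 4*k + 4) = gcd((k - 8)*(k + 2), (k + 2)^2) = k + 2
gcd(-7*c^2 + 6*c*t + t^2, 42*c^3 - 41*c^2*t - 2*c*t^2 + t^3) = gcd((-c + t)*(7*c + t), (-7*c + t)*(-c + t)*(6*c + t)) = -c + t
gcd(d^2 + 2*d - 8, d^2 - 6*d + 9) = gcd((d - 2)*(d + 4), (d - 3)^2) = 1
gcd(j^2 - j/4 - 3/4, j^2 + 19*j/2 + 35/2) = 1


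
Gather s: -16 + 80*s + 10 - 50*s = 30*s - 6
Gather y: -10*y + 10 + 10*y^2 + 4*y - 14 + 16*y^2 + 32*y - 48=26*y^2 + 26*y - 52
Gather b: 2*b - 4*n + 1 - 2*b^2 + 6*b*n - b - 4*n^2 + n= -2*b^2 + b*(6*n + 1) - 4*n^2 - 3*n + 1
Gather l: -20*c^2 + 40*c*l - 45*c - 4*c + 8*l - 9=-20*c^2 - 49*c + l*(40*c + 8) - 9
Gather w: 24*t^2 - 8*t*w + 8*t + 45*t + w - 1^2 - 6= 24*t^2 + 53*t + w*(1 - 8*t) - 7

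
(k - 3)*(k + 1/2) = k^2 - 5*k/2 - 3/2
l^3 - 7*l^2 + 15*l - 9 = (l - 3)^2*(l - 1)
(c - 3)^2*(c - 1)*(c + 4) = c^4 - 3*c^3 - 13*c^2 + 51*c - 36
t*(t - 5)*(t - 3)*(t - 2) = t^4 - 10*t^3 + 31*t^2 - 30*t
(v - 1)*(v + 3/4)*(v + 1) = v^3 + 3*v^2/4 - v - 3/4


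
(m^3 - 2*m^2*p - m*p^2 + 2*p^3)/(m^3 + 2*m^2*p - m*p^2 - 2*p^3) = (m - 2*p)/(m + 2*p)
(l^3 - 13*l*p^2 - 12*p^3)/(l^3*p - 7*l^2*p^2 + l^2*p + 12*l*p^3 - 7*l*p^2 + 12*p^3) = (-l^2 - 4*l*p - 3*p^2)/(p*(-l^2 + 3*l*p - l + 3*p))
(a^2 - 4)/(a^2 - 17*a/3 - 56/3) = 3*(4 - a^2)/(-3*a^2 + 17*a + 56)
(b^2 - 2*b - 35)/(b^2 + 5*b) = (b - 7)/b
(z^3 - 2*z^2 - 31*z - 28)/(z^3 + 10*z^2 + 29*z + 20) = (z - 7)/(z + 5)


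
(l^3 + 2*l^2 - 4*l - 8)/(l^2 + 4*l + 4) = l - 2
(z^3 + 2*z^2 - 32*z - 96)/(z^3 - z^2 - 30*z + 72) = (z^3 + 2*z^2 - 32*z - 96)/(z^3 - z^2 - 30*z + 72)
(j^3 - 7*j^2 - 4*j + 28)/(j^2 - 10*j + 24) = (j^3 - 7*j^2 - 4*j + 28)/(j^2 - 10*j + 24)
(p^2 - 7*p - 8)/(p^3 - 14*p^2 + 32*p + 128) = (p + 1)/(p^2 - 6*p - 16)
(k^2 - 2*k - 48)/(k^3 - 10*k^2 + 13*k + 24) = (k + 6)/(k^2 - 2*k - 3)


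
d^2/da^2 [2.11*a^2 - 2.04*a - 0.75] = 4.22000000000000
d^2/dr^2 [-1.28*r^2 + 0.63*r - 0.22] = -2.56000000000000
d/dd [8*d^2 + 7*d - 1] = 16*d + 7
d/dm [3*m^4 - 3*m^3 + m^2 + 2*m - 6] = 12*m^3 - 9*m^2 + 2*m + 2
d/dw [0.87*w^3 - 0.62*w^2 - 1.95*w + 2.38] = 2.61*w^2 - 1.24*w - 1.95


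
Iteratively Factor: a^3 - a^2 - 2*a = (a)*(a^2 - a - 2) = a*(a + 1)*(a - 2)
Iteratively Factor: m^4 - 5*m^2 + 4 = (m - 1)*(m^3 + m^2 - 4*m - 4) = (m - 1)*(m + 2)*(m^2 - m - 2) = (m - 2)*(m - 1)*(m + 2)*(m + 1)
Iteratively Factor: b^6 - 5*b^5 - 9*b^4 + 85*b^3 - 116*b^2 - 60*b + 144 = (b - 2)*(b^5 - 3*b^4 - 15*b^3 + 55*b^2 - 6*b - 72) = (b - 3)*(b - 2)*(b^4 - 15*b^2 + 10*b + 24) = (b - 3)*(b - 2)^2*(b^3 + 2*b^2 - 11*b - 12) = (b - 3)^2*(b - 2)^2*(b^2 + 5*b + 4) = (b - 3)^2*(b - 2)^2*(b + 4)*(b + 1)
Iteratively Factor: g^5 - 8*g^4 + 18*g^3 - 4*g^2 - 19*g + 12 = (g - 1)*(g^4 - 7*g^3 + 11*g^2 + 7*g - 12) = (g - 3)*(g - 1)*(g^3 - 4*g^2 - g + 4) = (g - 3)*(g - 1)^2*(g^2 - 3*g - 4) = (g - 3)*(g - 1)^2*(g + 1)*(g - 4)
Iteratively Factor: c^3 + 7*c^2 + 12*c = (c + 3)*(c^2 + 4*c) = (c + 3)*(c + 4)*(c)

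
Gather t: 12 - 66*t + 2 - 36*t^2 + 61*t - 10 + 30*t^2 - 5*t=-6*t^2 - 10*t + 4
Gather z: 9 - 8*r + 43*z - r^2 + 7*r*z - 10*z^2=-r^2 - 8*r - 10*z^2 + z*(7*r + 43) + 9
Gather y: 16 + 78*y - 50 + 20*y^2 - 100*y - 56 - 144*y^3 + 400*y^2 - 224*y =-144*y^3 + 420*y^2 - 246*y - 90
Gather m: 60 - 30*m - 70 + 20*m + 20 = 10 - 10*m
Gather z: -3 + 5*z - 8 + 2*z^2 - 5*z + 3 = 2*z^2 - 8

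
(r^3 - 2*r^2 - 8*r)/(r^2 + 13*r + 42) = r*(r^2 - 2*r - 8)/(r^2 + 13*r + 42)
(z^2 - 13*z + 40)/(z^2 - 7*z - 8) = (z - 5)/(z + 1)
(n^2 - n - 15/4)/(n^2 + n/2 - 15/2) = (n + 3/2)/(n + 3)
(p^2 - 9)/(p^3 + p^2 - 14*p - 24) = (p - 3)/(p^2 - 2*p - 8)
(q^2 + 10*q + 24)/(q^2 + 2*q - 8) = (q + 6)/(q - 2)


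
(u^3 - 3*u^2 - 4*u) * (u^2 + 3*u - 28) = u^5 - 41*u^3 + 72*u^2 + 112*u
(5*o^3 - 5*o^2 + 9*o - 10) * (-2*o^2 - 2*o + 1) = -10*o^5 - 3*o^3 - 3*o^2 + 29*o - 10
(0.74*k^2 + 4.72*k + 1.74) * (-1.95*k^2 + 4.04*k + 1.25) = -1.443*k^4 - 6.2144*k^3 + 16.6008*k^2 + 12.9296*k + 2.175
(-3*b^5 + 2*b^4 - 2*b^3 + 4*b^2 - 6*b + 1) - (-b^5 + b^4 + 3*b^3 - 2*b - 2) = -2*b^5 + b^4 - 5*b^3 + 4*b^2 - 4*b + 3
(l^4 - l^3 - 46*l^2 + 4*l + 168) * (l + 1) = l^5 - 47*l^3 - 42*l^2 + 172*l + 168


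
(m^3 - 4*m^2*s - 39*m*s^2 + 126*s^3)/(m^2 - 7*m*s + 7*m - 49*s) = (m^2 + 3*m*s - 18*s^2)/(m + 7)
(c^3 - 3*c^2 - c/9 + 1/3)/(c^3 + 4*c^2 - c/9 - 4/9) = (c - 3)/(c + 4)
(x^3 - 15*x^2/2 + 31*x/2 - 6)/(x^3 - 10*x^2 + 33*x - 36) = (x - 1/2)/(x - 3)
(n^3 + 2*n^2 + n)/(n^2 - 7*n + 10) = n*(n^2 + 2*n + 1)/(n^2 - 7*n + 10)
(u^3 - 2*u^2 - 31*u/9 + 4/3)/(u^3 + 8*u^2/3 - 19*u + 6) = (u + 4/3)/(u + 6)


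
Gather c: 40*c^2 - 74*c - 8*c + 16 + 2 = 40*c^2 - 82*c + 18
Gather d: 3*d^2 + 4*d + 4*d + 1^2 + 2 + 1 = 3*d^2 + 8*d + 4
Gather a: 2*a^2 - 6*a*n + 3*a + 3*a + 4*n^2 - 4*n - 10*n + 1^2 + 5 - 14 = 2*a^2 + a*(6 - 6*n) + 4*n^2 - 14*n - 8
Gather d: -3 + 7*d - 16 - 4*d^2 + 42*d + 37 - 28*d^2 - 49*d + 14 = 32 - 32*d^2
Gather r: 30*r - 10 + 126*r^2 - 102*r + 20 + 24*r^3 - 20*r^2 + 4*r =24*r^3 + 106*r^2 - 68*r + 10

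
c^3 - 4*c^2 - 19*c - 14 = (c - 7)*(c + 1)*(c + 2)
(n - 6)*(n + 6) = n^2 - 36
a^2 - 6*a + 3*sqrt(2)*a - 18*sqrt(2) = (a - 6)*(a + 3*sqrt(2))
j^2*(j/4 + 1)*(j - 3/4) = j^4/4 + 13*j^3/16 - 3*j^2/4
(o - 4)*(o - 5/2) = o^2 - 13*o/2 + 10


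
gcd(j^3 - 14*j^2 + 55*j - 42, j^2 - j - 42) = j - 7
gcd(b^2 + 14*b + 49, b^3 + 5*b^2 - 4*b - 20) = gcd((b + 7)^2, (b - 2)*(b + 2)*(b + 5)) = 1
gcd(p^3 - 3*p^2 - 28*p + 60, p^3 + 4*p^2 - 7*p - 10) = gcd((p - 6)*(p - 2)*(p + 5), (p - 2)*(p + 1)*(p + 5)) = p^2 + 3*p - 10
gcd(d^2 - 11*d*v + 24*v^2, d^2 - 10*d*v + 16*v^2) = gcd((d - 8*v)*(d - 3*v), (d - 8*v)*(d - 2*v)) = -d + 8*v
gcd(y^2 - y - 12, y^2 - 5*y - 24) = y + 3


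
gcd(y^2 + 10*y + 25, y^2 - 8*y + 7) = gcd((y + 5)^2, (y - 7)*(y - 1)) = 1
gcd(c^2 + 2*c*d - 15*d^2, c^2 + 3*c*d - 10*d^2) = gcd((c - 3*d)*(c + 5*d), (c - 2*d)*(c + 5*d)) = c + 5*d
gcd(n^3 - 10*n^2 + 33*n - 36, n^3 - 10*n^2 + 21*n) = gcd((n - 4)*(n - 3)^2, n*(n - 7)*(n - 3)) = n - 3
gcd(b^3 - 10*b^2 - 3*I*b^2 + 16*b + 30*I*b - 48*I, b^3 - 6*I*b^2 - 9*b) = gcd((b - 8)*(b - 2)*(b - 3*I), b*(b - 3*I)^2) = b - 3*I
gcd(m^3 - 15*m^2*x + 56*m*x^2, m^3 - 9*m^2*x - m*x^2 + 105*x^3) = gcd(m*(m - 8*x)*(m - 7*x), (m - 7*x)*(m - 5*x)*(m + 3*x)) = -m + 7*x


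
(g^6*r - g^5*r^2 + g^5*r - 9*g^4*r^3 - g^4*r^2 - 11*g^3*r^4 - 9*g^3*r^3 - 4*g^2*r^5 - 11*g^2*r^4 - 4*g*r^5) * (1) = g^6*r - g^5*r^2 + g^5*r - 9*g^4*r^3 - g^4*r^2 - 11*g^3*r^4 - 9*g^3*r^3 - 4*g^2*r^5 - 11*g^2*r^4 - 4*g*r^5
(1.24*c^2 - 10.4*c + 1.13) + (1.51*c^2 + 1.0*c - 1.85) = 2.75*c^2 - 9.4*c - 0.72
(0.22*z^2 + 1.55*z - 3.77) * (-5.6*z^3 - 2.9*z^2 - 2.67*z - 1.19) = -1.232*z^5 - 9.318*z^4 + 16.0296*z^3 + 6.5327*z^2 + 8.2214*z + 4.4863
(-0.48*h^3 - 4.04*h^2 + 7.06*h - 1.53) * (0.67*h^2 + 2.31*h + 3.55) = -0.3216*h^5 - 3.8156*h^4 - 6.3062*h^3 + 0.9415*h^2 + 21.5287*h - 5.4315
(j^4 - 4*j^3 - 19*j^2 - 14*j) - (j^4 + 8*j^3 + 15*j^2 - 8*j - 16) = -12*j^3 - 34*j^2 - 6*j + 16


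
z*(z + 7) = z^2 + 7*z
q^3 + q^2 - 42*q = q*(q - 6)*(q + 7)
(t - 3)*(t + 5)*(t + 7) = t^3 + 9*t^2 - t - 105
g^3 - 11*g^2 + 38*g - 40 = (g - 5)*(g - 4)*(g - 2)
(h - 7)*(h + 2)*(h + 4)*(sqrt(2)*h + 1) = sqrt(2)*h^4 - sqrt(2)*h^3 + h^3 - 34*sqrt(2)*h^2 - h^2 - 56*sqrt(2)*h - 34*h - 56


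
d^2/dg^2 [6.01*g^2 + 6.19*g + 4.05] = 12.0200000000000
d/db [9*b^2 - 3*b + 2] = 18*b - 3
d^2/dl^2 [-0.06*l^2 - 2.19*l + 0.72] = -0.120000000000000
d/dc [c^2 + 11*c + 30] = 2*c + 11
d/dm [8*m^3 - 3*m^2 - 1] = 6*m*(4*m - 1)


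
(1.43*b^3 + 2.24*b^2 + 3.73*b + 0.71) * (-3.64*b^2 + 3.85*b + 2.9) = -5.2052*b^5 - 2.6481*b^4 - 0.8062*b^3 + 18.2721*b^2 + 13.5505*b + 2.059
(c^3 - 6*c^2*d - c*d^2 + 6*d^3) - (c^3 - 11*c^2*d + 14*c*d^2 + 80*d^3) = 5*c^2*d - 15*c*d^2 - 74*d^3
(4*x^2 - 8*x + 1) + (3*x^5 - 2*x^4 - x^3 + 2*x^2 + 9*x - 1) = 3*x^5 - 2*x^4 - x^3 + 6*x^2 + x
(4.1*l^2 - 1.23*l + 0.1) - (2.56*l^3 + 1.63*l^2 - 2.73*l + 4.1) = -2.56*l^3 + 2.47*l^2 + 1.5*l - 4.0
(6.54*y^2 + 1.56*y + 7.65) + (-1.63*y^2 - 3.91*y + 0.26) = 4.91*y^2 - 2.35*y + 7.91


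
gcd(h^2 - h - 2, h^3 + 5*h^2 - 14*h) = h - 2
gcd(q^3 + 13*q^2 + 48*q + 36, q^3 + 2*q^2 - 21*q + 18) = q + 6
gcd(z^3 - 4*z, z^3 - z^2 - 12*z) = z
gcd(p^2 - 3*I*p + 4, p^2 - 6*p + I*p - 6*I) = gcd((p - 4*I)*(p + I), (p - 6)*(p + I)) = p + I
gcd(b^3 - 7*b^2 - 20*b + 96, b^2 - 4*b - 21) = 1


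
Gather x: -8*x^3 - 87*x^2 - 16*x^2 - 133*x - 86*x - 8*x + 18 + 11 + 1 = -8*x^3 - 103*x^2 - 227*x + 30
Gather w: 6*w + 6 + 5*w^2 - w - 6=5*w^2 + 5*w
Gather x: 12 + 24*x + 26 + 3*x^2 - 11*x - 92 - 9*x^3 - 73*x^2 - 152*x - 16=-9*x^3 - 70*x^2 - 139*x - 70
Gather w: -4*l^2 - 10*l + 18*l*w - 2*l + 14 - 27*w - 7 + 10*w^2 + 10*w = -4*l^2 - 12*l + 10*w^2 + w*(18*l - 17) + 7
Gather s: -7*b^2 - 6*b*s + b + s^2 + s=-7*b^2 + b + s^2 + s*(1 - 6*b)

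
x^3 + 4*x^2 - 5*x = x*(x - 1)*(x + 5)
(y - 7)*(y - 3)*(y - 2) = y^3 - 12*y^2 + 41*y - 42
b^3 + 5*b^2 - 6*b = b*(b - 1)*(b + 6)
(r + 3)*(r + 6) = r^2 + 9*r + 18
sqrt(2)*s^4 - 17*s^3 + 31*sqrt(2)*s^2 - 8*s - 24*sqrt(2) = (s - 6*sqrt(2))*(s - 2*sqrt(2))*(s - sqrt(2))*(sqrt(2)*s + 1)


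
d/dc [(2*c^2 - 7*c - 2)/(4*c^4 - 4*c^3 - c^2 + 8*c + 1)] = (-16*c^5 + 92*c^4 - 24*c^3 - 15*c^2 + 9)/(16*c^8 - 32*c^7 + 8*c^6 + 72*c^5 - 55*c^4 - 24*c^3 + 62*c^2 + 16*c + 1)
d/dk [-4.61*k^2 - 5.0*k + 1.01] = -9.22*k - 5.0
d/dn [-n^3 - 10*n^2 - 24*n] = -3*n^2 - 20*n - 24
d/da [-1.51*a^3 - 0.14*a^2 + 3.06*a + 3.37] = -4.53*a^2 - 0.28*a + 3.06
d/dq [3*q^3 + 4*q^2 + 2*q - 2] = 9*q^2 + 8*q + 2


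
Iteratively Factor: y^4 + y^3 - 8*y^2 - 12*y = (y + 2)*(y^3 - y^2 - 6*y) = (y + 2)^2*(y^2 - 3*y) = y*(y + 2)^2*(y - 3)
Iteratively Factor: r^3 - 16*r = (r)*(r^2 - 16) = r*(r - 4)*(r + 4)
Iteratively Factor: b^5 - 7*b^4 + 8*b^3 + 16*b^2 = (b)*(b^4 - 7*b^3 + 8*b^2 + 16*b) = b^2*(b^3 - 7*b^2 + 8*b + 16) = b^2*(b - 4)*(b^2 - 3*b - 4) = b^2*(b - 4)*(b + 1)*(b - 4)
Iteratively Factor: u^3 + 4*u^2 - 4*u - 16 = (u + 2)*(u^2 + 2*u - 8) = (u - 2)*(u + 2)*(u + 4)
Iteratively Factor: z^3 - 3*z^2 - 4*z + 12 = (z - 2)*(z^2 - z - 6) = (z - 2)*(z + 2)*(z - 3)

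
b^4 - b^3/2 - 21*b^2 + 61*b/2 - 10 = (b - 4)*(b - 1)*(b - 1/2)*(b + 5)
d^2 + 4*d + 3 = (d + 1)*(d + 3)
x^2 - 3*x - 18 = (x - 6)*(x + 3)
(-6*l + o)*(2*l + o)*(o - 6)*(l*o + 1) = -12*l^3*o^2 + 72*l^3*o - 4*l^2*o^3 + 24*l^2*o^2 - 12*l^2*o + 72*l^2 + l*o^4 - 6*l*o^3 - 4*l*o^2 + 24*l*o + o^3 - 6*o^2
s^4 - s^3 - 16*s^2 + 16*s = s*(s - 4)*(s - 1)*(s + 4)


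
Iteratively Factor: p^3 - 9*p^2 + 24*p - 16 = (p - 1)*(p^2 - 8*p + 16) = (p - 4)*(p - 1)*(p - 4)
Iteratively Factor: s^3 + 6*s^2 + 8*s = (s)*(s^2 + 6*s + 8) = s*(s + 4)*(s + 2)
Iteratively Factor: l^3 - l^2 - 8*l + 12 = (l - 2)*(l^2 + l - 6) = (l - 2)*(l + 3)*(l - 2)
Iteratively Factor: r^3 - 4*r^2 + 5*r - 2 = (r - 2)*(r^2 - 2*r + 1) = (r - 2)*(r - 1)*(r - 1)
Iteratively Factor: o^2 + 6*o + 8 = (o + 4)*(o + 2)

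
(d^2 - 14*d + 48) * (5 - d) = -d^3 + 19*d^2 - 118*d + 240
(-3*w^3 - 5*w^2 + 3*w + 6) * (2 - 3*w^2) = 9*w^5 + 15*w^4 - 15*w^3 - 28*w^2 + 6*w + 12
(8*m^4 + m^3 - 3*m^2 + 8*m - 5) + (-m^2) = 8*m^4 + m^3 - 4*m^2 + 8*m - 5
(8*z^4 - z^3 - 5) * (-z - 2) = -8*z^5 - 15*z^4 + 2*z^3 + 5*z + 10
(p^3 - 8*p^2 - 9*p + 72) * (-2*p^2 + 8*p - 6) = -2*p^5 + 24*p^4 - 52*p^3 - 168*p^2 + 630*p - 432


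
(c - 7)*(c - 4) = c^2 - 11*c + 28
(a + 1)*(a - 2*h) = a^2 - 2*a*h + a - 2*h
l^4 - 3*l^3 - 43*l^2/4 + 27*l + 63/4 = (l - 7/2)*(l - 3)*(l + 1/2)*(l + 3)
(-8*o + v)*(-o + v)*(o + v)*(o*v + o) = 8*o^4*v + 8*o^4 - o^3*v^2 - o^3*v - 8*o^2*v^3 - 8*o^2*v^2 + o*v^4 + o*v^3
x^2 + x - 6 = (x - 2)*(x + 3)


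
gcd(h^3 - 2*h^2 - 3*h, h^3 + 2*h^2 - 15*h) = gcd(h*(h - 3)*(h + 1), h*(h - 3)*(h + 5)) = h^2 - 3*h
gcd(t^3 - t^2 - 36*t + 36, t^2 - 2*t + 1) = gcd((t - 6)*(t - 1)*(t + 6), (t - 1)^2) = t - 1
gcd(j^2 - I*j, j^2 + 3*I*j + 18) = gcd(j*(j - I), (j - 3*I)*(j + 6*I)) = 1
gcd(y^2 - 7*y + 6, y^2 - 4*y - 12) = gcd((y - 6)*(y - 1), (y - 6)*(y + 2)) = y - 6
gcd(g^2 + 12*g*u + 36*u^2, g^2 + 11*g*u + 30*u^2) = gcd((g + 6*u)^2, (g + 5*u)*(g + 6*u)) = g + 6*u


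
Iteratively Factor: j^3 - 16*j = (j + 4)*(j^2 - 4*j) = (j - 4)*(j + 4)*(j)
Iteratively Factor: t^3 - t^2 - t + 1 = (t + 1)*(t^2 - 2*t + 1) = (t - 1)*(t + 1)*(t - 1)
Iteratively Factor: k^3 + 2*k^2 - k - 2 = (k + 1)*(k^2 + k - 2) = (k - 1)*(k + 1)*(k + 2)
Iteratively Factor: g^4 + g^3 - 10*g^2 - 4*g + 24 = (g + 3)*(g^3 - 2*g^2 - 4*g + 8) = (g - 2)*(g + 3)*(g^2 - 4) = (g - 2)*(g + 2)*(g + 3)*(g - 2)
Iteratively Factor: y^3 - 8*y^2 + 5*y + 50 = (y + 2)*(y^2 - 10*y + 25) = (y - 5)*(y + 2)*(y - 5)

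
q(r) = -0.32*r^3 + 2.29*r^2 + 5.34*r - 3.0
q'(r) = -0.96*r^2 + 4.58*r + 5.34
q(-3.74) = 25.80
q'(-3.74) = -25.22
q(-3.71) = 25.05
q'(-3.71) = -24.87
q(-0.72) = -5.54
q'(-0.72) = 1.54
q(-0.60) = -5.31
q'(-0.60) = 2.25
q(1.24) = 6.53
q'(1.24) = 9.54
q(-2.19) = -0.35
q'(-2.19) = -9.29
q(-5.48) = 89.17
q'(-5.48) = -48.59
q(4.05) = 34.93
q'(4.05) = 8.14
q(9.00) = -2.73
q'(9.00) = -31.20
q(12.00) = -162.12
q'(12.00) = -77.94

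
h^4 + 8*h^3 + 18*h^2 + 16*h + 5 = (h + 1)^3*(h + 5)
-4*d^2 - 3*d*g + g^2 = (-4*d + g)*(d + g)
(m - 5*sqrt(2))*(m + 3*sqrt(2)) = m^2 - 2*sqrt(2)*m - 30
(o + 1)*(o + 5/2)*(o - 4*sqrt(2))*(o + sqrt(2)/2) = o^4 - 7*sqrt(2)*o^3/2 + 7*o^3/2 - 49*sqrt(2)*o^2/4 - 3*o^2/2 - 14*o - 35*sqrt(2)*o/4 - 10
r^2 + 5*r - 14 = (r - 2)*(r + 7)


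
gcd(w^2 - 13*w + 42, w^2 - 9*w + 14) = w - 7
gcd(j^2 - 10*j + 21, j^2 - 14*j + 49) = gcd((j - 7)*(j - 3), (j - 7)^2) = j - 7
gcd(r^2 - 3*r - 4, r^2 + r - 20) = r - 4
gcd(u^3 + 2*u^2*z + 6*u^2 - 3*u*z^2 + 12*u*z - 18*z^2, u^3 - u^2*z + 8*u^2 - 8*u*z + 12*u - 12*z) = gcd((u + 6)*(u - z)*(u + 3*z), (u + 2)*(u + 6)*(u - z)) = -u^2 + u*z - 6*u + 6*z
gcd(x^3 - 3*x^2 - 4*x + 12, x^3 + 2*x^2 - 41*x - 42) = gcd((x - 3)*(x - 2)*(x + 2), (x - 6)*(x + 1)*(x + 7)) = 1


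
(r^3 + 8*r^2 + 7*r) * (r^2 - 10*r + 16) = r^5 - 2*r^4 - 57*r^3 + 58*r^2 + 112*r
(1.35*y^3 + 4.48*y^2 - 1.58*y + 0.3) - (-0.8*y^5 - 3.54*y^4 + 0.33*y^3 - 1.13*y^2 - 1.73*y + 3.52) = 0.8*y^5 + 3.54*y^4 + 1.02*y^3 + 5.61*y^2 + 0.15*y - 3.22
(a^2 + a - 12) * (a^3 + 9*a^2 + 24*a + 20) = a^5 + 10*a^4 + 21*a^3 - 64*a^2 - 268*a - 240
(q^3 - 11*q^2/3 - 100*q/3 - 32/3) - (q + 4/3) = q^3 - 11*q^2/3 - 103*q/3 - 12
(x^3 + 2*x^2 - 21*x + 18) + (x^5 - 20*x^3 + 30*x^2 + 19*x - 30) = x^5 - 19*x^3 + 32*x^2 - 2*x - 12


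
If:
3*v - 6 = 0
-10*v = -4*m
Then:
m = 5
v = 2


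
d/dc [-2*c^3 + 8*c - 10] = 8 - 6*c^2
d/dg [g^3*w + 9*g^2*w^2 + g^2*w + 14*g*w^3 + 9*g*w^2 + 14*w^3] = w*(3*g^2 + 18*g*w + 2*g + 14*w^2 + 9*w)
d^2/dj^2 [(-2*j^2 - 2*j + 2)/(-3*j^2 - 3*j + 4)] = 4*(9*j^2 + 9*j + 7)/(27*j^6 + 81*j^5 - 27*j^4 - 189*j^3 + 36*j^2 + 144*j - 64)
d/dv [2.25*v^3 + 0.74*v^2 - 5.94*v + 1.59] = 6.75*v^2 + 1.48*v - 5.94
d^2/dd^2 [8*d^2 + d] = 16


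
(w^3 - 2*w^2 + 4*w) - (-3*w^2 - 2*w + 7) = w^3 + w^2 + 6*w - 7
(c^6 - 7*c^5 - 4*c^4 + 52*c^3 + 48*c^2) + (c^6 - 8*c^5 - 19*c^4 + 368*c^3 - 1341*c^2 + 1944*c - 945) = 2*c^6 - 15*c^5 - 23*c^4 + 420*c^3 - 1293*c^2 + 1944*c - 945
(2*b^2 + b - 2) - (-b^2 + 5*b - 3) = 3*b^2 - 4*b + 1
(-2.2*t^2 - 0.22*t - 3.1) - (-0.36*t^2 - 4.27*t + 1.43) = -1.84*t^2 + 4.05*t - 4.53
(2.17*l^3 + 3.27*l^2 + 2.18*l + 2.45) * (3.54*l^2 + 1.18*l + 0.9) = 7.6818*l^5 + 14.1364*l^4 + 13.5288*l^3 + 14.1884*l^2 + 4.853*l + 2.205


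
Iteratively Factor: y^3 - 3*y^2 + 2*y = (y - 2)*(y^2 - y) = y*(y - 2)*(y - 1)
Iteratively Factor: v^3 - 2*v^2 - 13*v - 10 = (v + 1)*(v^2 - 3*v - 10) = (v + 1)*(v + 2)*(v - 5)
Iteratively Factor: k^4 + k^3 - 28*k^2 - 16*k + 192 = (k - 3)*(k^3 + 4*k^2 - 16*k - 64) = (k - 4)*(k - 3)*(k^2 + 8*k + 16) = (k - 4)*(k - 3)*(k + 4)*(k + 4)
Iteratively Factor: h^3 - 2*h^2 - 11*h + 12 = (h - 4)*(h^2 + 2*h - 3) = (h - 4)*(h - 1)*(h + 3)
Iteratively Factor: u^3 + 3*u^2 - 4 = (u - 1)*(u^2 + 4*u + 4) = (u - 1)*(u + 2)*(u + 2)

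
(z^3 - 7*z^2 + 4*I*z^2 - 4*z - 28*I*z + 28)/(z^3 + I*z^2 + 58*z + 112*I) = (z^2 + z*(-7 + 2*I) - 14*I)/(z^2 - I*z + 56)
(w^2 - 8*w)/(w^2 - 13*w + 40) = w/(w - 5)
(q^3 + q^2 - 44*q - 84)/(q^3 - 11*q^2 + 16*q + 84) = (q + 6)/(q - 6)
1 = 1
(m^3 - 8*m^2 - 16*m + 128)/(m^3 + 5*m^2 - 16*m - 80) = (m - 8)/(m + 5)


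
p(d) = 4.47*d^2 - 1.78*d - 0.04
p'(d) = 8.94*d - 1.78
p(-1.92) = 19.86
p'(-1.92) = -18.94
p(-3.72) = 68.44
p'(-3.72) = -35.04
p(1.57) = 8.18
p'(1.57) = 12.26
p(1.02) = 2.79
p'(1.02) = 7.34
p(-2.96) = 44.39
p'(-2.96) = -28.24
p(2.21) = 17.86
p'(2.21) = 17.98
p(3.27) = 41.94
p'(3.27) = 27.45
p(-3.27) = 53.58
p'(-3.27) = -31.01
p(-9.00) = 378.05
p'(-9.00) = -82.24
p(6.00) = 150.20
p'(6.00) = 51.86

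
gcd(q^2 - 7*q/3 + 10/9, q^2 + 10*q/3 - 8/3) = q - 2/3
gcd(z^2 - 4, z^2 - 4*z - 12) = z + 2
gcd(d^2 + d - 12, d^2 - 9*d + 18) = d - 3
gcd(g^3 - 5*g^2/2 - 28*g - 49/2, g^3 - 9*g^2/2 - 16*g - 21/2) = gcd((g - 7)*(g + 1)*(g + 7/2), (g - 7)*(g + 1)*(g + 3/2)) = g^2 - 6*g - 7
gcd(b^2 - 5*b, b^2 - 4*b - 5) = b - 5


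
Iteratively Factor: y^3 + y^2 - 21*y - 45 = (y - 5)*(y^2 + 6*y + 9) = (y - 5)*(y + 3)*(y + 3)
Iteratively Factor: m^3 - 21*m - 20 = (m + 1)*(m^2 - m - 20) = (m - 5)*(m + 1)*(m + 4)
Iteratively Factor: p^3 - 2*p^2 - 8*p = (p)*(p^2 - 2*p - 8) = p*(p + 2)*(p - 4)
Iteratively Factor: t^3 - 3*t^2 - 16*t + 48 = (t + 4)*(t^2 - 7*t + 12) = (t - 3)*(t + 4)*(t - 4)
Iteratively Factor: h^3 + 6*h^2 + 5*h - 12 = (h + 4)*(h^2 + 2*h - 3) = (h + 3)*(h + 4)*(h - 1)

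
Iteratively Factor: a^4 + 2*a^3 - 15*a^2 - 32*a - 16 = (a + 1)*(a^3 + a^2 - 16*a - 16) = (a + 1)*(a + 4)*(a^2 - 3*a - 4) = (a + 1)^2*(a + 4)*(a - 4)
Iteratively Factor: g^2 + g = (g + 1)*(g)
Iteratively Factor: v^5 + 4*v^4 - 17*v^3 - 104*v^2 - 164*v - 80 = (v - 5)*(v^4 + 9*v^3 + 28*v^2 + 36*v + 16) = (v - 5)*(v + 2)*(v^3 + 7*v^2 + 14*v + 8) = (v - 5)*(v + 2)*(v + 4)*(v^2 + 3*v + 2) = (v - 5)*(v + 1)*(v + 2)*(v + 4)*(v + 2)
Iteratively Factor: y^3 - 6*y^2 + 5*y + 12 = (y + 1)*(y^2 - 7*y + 12) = (y - 4)*(y + 1)*(y - 3)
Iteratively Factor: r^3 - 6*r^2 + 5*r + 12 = (r - 3)*(r^2 - 3*r - 4) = (r - 4)*(r - 3)*(r + 1)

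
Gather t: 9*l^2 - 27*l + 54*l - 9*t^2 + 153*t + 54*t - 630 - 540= 9*l^2 + 27*l - 9*t^2 + 207*t - 1170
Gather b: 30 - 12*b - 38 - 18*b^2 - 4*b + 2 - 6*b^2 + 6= -24*b^2 - 16*b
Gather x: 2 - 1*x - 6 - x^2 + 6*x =-x^2 + 5*x - 4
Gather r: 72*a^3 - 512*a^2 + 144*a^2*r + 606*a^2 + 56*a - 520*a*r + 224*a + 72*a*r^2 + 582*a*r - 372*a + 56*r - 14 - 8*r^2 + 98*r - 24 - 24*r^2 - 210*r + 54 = 72*a^3 + 94*a^2 - 92*a + r^2*(72*a - 32) + r*(144*a^2 + 62*a - 56) + 16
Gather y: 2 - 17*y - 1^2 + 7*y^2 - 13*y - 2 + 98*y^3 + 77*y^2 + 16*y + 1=98*y^3 + 84*y^2 - 14*y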